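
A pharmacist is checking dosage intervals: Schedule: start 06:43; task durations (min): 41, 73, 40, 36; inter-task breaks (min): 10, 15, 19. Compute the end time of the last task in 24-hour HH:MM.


Start: 06:43 = 403 min from midnight
  after task 1 (41 min): 07:24
  after break (10 min): 07:34
  after task 2 (73 min): 08:47
  after break (15 min): 09:02
  after task 3 (40 min): 09:42
  after break (19 min): 10:01
  after task 4 (36 min): 10:37
Total elapsed: 234 minutes
End time: 10:37

10:37


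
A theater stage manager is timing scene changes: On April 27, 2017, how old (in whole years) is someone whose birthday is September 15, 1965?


Birth: 1965-09-15
Reference: 2017-04-27
Year difference: 2017 - 1965 = 52
Has birthday (09-15) occurred by 04-27? No
Birthday not yet reached this year -> subtract 1
Age in full years: 51

51


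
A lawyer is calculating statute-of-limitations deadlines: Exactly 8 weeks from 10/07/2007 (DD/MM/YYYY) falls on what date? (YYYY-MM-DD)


Start: 2007-07-10
Weeks to add: 8
Convert to days: 8 x 7 = 56 days
Add 56 days to 2007-07-10
Result: 2007-09-04

2007-09-04


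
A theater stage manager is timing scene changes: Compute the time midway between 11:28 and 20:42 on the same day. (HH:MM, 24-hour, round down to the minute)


Start time: 11:28 = 688 minutes from midnight
End time: 20:42 = 1242 minutes from midnight
Sum: 688 + 1242 = 1930
Midpoint: 1930 / 2 = 965 minutes
Convert: 965 / 60 = 16 hours, 5 minutes
Result: 16:05

16:05


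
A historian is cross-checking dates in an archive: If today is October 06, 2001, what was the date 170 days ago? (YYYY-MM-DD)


Start: 2001-10-06
Subtracting 170 days
Days already passed in October: 6
After going back through October: 164 more days to subtract
September 2001: 30 days, 134 remaining
August 2001: 31 days, 103 remaining
July 2001: 31 days, 72 remaining
June 2001: 30 days, 42 remaining
Result: 2001-04-19

2001-04-19


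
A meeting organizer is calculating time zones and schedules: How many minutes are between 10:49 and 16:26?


Start time: 10:49 = 649 minutes from midnight
End time: 16:26 = 986 minutes from midnight
Difference: 986 - 649 = 337 minutes
That is 5 hours and 37 minutes

337


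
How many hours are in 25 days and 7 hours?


Days: 25
Extra hours: 7
Hours per day: 24
Days to hours: 25 x 24 = 600
Total: 600 + 7 = 607

607


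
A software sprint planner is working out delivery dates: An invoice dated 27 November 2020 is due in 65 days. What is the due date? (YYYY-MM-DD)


Start: 2020-11-27
Adding 65 days
Days remaining in November: 3
After November: 62 days still to add
December 2020: 31 days, 31 remaining
January 2021 has 31 days, need 31
Result: 2021-01-31

2021-01-31


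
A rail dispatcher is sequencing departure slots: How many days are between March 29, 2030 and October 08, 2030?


Start date: 2030-03-29
End date: 2030-10-08
Mar 2030: +3 days
Apr 2030: +30 days
May 2030: +31 days
... (5 more months)
Total: 193 days

193


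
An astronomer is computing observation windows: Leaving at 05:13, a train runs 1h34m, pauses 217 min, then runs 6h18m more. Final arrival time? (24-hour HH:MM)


Depart: 05:13
Leg 1: +94 min -> 06:47
Layover: +217 min -> 10:24
Leg 2: +378 min -> 16:42
Total travel: 689 minutes = 11h 29m
Arrival: 16:42

16:42


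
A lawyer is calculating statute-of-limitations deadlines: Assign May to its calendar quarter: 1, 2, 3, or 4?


Month: May (month 5)
Q1: January-March (months 1-3)
Q2: April-June (months 4-6)
Q3: July-September (months 7-9)
Q4: October-December (months 10-12)
Month 5 falls in Q2

2


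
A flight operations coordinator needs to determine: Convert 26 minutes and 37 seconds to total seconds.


Minutes: 26
Extra seconds: 37
Seconds per minute: 60
Minutes to seconds: 26 x 60 = 1560
Total: 1560 + 37 = 1597

1597


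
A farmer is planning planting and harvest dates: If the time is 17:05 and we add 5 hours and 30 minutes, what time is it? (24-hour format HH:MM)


Start time: 17:05
Adding: 5 hours 30 minutes
Minutes: 5 + 30 = 35
Hours: 17 + 5 + 0 = 22
Result: 22:35

22:35


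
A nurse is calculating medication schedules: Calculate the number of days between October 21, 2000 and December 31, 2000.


Start: October 21, 2000
End: December 31, 2000
Days left in October: 10
November: 30
December: 31
Sum of remaining months: 61
Total: 10 + 61 = 71

71


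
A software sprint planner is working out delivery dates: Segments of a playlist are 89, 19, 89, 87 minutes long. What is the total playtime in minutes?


Durations: 89, 19, 89, 87
Running sum: 89
+ 19 = 108
+ 89 = 197
+ 87 = 284
Total duration: 284 minutes
That is 4 hours and 44 minutes

284


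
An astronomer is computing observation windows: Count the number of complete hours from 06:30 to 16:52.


Start: 06:30
End: 16:52
Hour difference: 16 - 6 = 10 hours
Minute difference: 52 - 30 = 22 minutes
Total minutes: 622
Complete hours: 622 / 60 = 10 (remainder 22)

10


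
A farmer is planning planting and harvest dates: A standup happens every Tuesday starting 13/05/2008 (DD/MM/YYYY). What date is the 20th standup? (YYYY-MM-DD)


First occurrence: 2008-05-13 (occurrence 1)
Each occurrence is 7 days after the previous.
Occurrence 20 is 19 weeks after the first.
19 weeks = 133 days
2008-05-13 + 133 days = 2008-09-23

2008-09-23


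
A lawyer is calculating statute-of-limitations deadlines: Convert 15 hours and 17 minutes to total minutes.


Hours: 15
Minutes: 17
Convert hours to minutes: 15 x 60 = 900
Add remaining minutes: 900 + 17 = 917

917


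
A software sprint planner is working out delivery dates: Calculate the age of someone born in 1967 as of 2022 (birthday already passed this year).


Birth year: 1967
Current year: 2022
Age = current year - birth year
Age = 2022 - 1967 = 55

55


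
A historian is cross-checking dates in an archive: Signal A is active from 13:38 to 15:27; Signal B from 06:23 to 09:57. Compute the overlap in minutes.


Interval A: [818, 927] minutes from midnight
Interval B: [383, 597] minutes from midnight
Overlap start = max(818, 383) = 818
Overlap end = min(927, 597) = 597
End <= start, so the intervals do not overlap: 0 minutes

0


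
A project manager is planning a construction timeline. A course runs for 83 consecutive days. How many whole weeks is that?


Total days: 83
Days per week: 7
Division: 83 / 7 = 11 remainder 6
Complete weeks: 11
Remaining days: 6

11


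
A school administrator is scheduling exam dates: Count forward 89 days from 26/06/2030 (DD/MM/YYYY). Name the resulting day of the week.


Start: 2030-06-26 (Wednesday)
Step 1 - find target date: add 89 days
  2030-06-26 + 89 days = 2030-09-23
Step 2 - day of week:
  89 mod 7 = 5
  Wednesday + 5 days -> Monday
Result: Monday (2030-09-23)

Monday


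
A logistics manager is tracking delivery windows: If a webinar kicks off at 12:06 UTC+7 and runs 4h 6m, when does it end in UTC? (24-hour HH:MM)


Start: 12:06 in UTC+7
Step 1 - add duration:
  minutes: 6 + 6 = 12
  hours: 12 + 4 + 0 = 16
  end in UTC+7: 16:12
Step 2 - convert UTC+7 -> UTC:
  offset difference: 0 - (7) = -7 hours
  16 + (-7) = 9 -> mod 24 = 9
Result: 09:12 in UTC

09:12


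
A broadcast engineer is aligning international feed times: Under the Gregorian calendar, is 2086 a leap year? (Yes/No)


Year: 2086
Divisible by 4? 2086 / 4 = 521.5 -> No
Not divisible by 4, so NOT a leap year

No


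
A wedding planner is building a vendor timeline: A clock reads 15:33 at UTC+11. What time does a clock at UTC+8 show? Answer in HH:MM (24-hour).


Local time: 15:33 at UTC+11 (offset 11h)
Target zone: UTC+8 (offset 8h)
Difference: 8 - (11) = -3 hours
Calculation: 15 + (-3) = 12
Result: 12:33

12:33


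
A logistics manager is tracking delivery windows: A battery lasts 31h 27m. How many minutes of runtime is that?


Hours: 31
Extra minutes: 27
Minutes per hour: 60
Hours to minutes: 31 x 60 = 1860
Total: 1860 + 27 = 1887

1887


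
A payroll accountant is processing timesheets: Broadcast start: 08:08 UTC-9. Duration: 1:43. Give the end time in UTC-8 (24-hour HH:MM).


Start: 08:08 in UTC-9
Step 1 - add duration:
  minutes: 8 + 43 = 51
  hours: 8 + 1 + 0 = 9
  end in UTC-9: 09:51
Step 2 - convert UTC-9 -> UTC-8:
  offset difference: -8 - (-9) = 1 hours
  9 + (1) = 10 -> mod 24 = 10
Result: 10:51 in UTC-8

10:51


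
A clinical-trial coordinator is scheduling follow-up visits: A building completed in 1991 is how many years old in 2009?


Birth year: 1991
Current year: 2009
Age = current year - birth year
Age = 2009 - 1991 = 18

18


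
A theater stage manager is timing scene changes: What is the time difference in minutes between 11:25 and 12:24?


Start time: 11:25 = 685 minutes from midnight
End time: 12:24 = 744 minutes from midnight
Difference: 744 - 685 = 59 minutes
That is 0 hours and 59 minutes

59


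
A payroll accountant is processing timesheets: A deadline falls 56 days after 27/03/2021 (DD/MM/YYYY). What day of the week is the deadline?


Start: 2021-03-27 (Saturday)
Step 1 - find target date: add 56 days
  2021-03-27 + 56 days = 2021-05-22
Step 2 - day of week:
  56 mod 7 = 0
  Saturday + 0 days -> Saturday
Result: Saturday (2021-05-22)

Saturday


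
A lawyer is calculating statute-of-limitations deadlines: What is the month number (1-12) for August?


Calendar month order:
7. July
8. August <--
9. September
August is month number 8

8


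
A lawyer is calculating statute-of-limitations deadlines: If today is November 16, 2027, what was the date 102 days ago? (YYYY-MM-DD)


Start: 2027-11-16
Subtracting 102 days
Days already passed in November: 16
After going back through November: 86 more days to subtract
October 2027: 31 days, 55 remaining
September 2027: 30 days, 25 remaining
August 2027 has 31 days, need 25
Result: 2027-08-06

2027-08-06


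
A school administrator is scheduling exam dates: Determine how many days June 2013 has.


Month: June
Year: 2013
June is a 30-day month
Total: 30 days

30


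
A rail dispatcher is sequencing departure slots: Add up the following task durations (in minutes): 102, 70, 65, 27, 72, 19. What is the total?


Durations: 102, 70, 65, 27, 72, 19
Running sum: 102
+ 70 = 172
+ 65 = 237
+ 27 = 264
+ 72 = 336
+ 19 = 355
Total duration: 355 minutes
That is 5 hours and 55 minutes

355


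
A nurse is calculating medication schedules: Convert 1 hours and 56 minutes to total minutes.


Hours: 1
Minutes: 56
Convert hours to minutes: 1 x 60 = 60
Add remaining minutes: 60 + 56 = 116

116


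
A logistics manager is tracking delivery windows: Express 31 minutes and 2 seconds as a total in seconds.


Minutes: 31
Seconds: 2
Convert minutes to seconds: 31 x 60 = 1860
Add remaining seconds: 1860 + 2 = 1862

1862


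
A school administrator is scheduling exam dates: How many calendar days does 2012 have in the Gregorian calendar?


Year: 2012
Check leap year rules:
Divisible by 4? Yes
Divisible by 100? No
2012 is a leap year
Days: 366

366


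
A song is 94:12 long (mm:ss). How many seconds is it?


Minutes: 94
Extra seconds: 12
Seconds per minute: 60
Minutes to seconds: 94 x 60 = 5640
Total: 5640 + 12 = 5652

5652


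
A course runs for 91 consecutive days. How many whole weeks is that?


Total days: 91
Days per week: 7
Division: 91 / 7 = 13 remainder 0
Complete weeks: 13
Remaining days: 0

13


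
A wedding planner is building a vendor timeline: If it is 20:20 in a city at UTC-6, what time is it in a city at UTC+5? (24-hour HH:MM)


Local time: 20:20 at UTC-6 (offset -6h)
Target zone: UTC+5 (offset 5h)
Difference: 5 - (-6) = 11 hours
Calculation: 20 + (11) = 31
Wraparound: (31) mod 24 = 7
Result: 07:20

07:20


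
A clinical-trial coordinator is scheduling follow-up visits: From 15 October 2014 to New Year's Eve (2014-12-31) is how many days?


Start: October 15, 2014
End: December 31, 2014
Days left in October: 16
November: 30
December: 31
Sum of remaining months: 61
Total: 16 + 61 = 77

77


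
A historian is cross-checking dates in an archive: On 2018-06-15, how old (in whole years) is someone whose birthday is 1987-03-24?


Birth: 1987-03-24
Reference: 2018-06-15
Year difference: 2018 - 1987 = 31
Has birthday (03-24) occurred by 06-15? Yes
Age in full years: 31

31


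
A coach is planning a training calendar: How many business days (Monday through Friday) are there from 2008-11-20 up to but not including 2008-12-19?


Start: 2008-11-20 (Thursday)
End (exclusive): 2008-12-19 (Friday)
Total calendar days: 29
Full weeks: 29 // 7 = 4 -> 20 weekdays
Remaining 1 days starting on Thursday:
  Thu(w) -> 1 weekdays
Total business days: 20 + 1 = 21

21


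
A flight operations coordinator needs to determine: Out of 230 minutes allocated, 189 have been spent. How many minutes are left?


Total budget: 230 minutes
Time used: 189 minutes
Remaining: 230 - 189 = 41 minutes
Percent used: 82.2%
Percent remaining: 17.8%

41


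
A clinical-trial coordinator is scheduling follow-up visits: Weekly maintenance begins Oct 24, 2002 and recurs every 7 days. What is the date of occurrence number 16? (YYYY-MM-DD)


First occurrence: 2002-10-24 (occurrence 1)
Each occurrence is 7 days after the previous.
Occurrence 16 is 15 weeks after the first.
15 weeks = 105 days
2002-10-24 + 105 days = 2003-02-06

2003-02-06


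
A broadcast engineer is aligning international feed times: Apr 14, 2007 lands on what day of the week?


Date: 2007-04-14
January 1, 2007 is a Monday
Day of year: 104
Offset from Jan 1: 103 days
103 mod 7 = 5
Result: Saturday

Saturday


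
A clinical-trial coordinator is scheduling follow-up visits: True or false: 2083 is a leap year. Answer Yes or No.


Year: 2083
Divisible by 4? 2083 / 4 = 520.75 -> No
Not divisible by 4, so NOT a leap year

No


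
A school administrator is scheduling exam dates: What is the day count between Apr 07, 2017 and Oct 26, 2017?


Start date: 2017-04-07
End date: 2017-10-26
Apr 2017: +24 days
May 2017: +31 days
Jun 2017: +30 days
... (4 more months)
Total: 202 days

202


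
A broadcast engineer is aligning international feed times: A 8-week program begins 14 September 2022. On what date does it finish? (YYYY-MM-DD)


Start: 2022-09-14
Weeks to add: 8
Convert to days: 8 x 7 = 56 days
Add 56 days to 2022-09-14
Result: 2022-11-09

2022-11-09


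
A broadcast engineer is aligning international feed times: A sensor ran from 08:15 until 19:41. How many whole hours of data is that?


Start: 08:15
End: 19:41
Hour difference: 19 - 8 = 11 hours
Minute difference: 41 - 15 = 26 minutes
Total minutes: 686
Complete hours: 686 / 60 = 11 (remainder 26)

11


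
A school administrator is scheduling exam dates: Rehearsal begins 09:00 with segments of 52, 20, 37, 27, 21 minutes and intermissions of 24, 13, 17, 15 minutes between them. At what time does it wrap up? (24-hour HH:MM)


Start: 09:00 = 540 min from midnight
  after task 1 (52 min): 09:52
  after break (24 min): 10:16
  after task 2 (20 min): 10:36
  after break (13 min): 10:49
  after task 3 (37 min): 11:26
  after break (17 min): 11:43
  after task 4 (27 min): 12:10
  after break (15 min): 12:25
  after task 5 (21 min): 12:46
Total elapsed: 226 minutes
End time: 12:46

12:46


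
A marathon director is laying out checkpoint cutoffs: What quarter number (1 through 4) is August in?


Month: August (month 8)
Q1: January-March (months 1-3)
Q2: April-June (months 4-6)
Q3: July-September (months 7-9)
Q4: October-December (months 10-12)
Month 8 falls in Q3

3


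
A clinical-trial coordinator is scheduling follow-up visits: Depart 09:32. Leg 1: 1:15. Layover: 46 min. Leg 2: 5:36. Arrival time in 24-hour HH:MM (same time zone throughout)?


Depart: 09:32
Leg 1: +75 min -> 10:47
Layover: +46 min -> 11:33
Leg 2: +336 min -> 17:09
Total travel: 457 minutes = 7h 37m
Arrival: 17:09

17:09


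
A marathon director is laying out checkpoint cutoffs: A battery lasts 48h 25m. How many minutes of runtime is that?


Hours: 48
Extra minutes: 25
Minutes per hour: 60
Hours to minutes: 48 x 60 = 2880
Total: 2880 + 25 = 2905

2905


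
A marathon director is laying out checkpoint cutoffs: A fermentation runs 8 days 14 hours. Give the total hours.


Days: 8
Extra hours: 14
Hours per day: 24
Days to hours: 8 x 24 = 192
Total: 192 + 14 = 206

206


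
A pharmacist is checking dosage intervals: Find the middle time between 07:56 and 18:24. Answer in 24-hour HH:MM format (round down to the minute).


Start time: 07:56 = 476 minutes from midnight
End time: 18:24 = 1104 minutes from midnight
Sum: 476 + 1104 = 1580
Midpoint: 1580 / 2 = 790 minutes
Convert: 790 / 60 = 13 hours, 10 minutes
Result: 13:10

13:10


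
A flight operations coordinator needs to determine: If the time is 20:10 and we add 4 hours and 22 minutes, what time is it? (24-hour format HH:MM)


Start time: 20:10
Adding: 4 hours 22 minutes
Minutes: 10 + 22 = 32
Hours: 20 + 4 + 0 = 24
Hour wraparound: 24 mod 24 = 0
Result: 00:32

00:32


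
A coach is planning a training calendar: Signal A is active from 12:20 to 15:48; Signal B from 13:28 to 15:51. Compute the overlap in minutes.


Interval A: [740, 948] minutes from midnight
Interval B: [808, 951] minutes from midnight
Overlap start = max(740, 808) = 808
Overlap end = min(948, 951) = 948
Overlap = 948 - 808 = 140 minutes

140


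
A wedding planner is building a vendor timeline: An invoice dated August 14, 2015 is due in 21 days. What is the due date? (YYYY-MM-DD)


Start: 2015-08-14
Adding 21 days
Days remaining in August: 17
After August: 4 days still to add
September 2015 has 30 days, need 4
Result: 2015-09-04

2015-09-04


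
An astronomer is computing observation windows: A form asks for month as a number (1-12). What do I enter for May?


Calendar month order:
4. April
5. May <--
6. June
May is month number 5

5


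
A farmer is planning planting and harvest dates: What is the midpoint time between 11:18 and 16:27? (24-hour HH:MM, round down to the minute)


Start time: 11:18 = 678 minutes from midnight
End time: 16:27 = 987 minutes from midnight
Sum: 678 + 987 = 1665
Midpoint: 1665 / 2 = 832 minutes
Convert: 832 / 60 = 13 hours, 52 minutes
Result: 13:52

13:52


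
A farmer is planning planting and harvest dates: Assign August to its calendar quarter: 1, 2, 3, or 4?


Month: August (month 8)
Q1: January-March (months 1-3)
Q2: April-June (months 4-6)
Q3: July-September (months 7-9)
Q4: October-December (months 10-12)
Month 8 falls in Q3

3


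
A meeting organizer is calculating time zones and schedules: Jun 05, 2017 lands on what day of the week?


Date: 2017-06-05
January 1, 2017 is a Sunday
Day of year: 156
Offset from Jan 1: 155 days
155 mod 7 = 1
Result: Monday

Monday


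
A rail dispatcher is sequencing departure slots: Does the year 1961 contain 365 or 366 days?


Year: 1961
Check leap year rules:
Divisible by 4? No
1961 is not a leap year
Days: 365

365


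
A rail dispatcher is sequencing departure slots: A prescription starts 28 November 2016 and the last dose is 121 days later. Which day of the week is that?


Start: 2016-11-28 (Monday)
Step 1 - find target date: add 121 days
  2016-11-28 + 121 days = 2017-03-29
Step 2 - day of week:
  121 mod 7 = 2
  Monday + 2 days -> Wednesday
Result: Wednesday (2017-03-29)

Wednesday


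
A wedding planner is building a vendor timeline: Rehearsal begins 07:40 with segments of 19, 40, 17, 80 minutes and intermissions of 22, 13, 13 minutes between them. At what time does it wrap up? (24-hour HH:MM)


Start: 07:40 = 460 min from midnight
  after task 1 (19 min): 07:59
  after break (22 min): 08:21
  after task 2 (40 min): 09:01
  after break (13 min): 09:14
  after task 3 (17 min): 09:31
  after break (13 min): 09:44
  after task 4 (80 min): 11:04
Total elapsed: 204 minutes
End time: 11:04

11:04


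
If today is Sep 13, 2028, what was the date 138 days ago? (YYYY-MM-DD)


Start: 2028-09-13
Subtracting 138 days
Days already passed in September: 13
After going back through September: 125 more days to subtract
August 2028: 31 days, 94 remaining
July 2028: 31 days, 63 remaining
June 2028: 30 days, 33 remaining
May 2028: 31 days, 2 remaining
Result: 2028-04-28

2028-04-28


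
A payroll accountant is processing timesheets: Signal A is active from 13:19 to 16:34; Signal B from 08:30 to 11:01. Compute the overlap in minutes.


Interval A: [799, 994] minutes from midnight
Interval B: [510, 661] minutes from midnight
Overlap start = max(799, 510) = 799
Overlap end = min(994, 661) = 661
End <= start, so the intervals do not overlap: 0 minutes

0


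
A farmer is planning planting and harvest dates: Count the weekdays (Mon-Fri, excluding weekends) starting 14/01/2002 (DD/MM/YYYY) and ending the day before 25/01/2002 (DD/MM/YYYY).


Start: 2002-01-14 (Monday)
End (exclusive): 2002-01-25 (Friday)
Total calendar days: 11
Full weeks: 11 // 7 = 1 -> 5 weekdays
Remaining 4 days starting on Monday:
  Mon(w), Tue(w), Wed(w), Thu(w) -> 4 weekdays
Total business days: 5 + 4 = 9

9


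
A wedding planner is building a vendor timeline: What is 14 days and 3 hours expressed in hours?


Days: 14
Extra hours: 3
Hours per day: 24
Days to hours: 14 x 24 = 336
Total: 336 + 3 = 339

339


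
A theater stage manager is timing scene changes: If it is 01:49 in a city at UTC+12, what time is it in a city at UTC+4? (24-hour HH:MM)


Local time: 01:49 at UTC+12 (offset 12h)
Target zone: UTC+4 (offset 4h)
Difference: 4 - (12) = -8 hours
Calculation: 1 + (-8) = -7
Wraparound: (-7) mod 24 = 17
Result: 17:49

17:49


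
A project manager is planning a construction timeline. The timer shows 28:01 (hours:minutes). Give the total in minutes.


Hours: 28
Minutes: 1
Convert hours to minutes: 28 x 60 = 1680
Add remaining minutes: 1680 + 1 = 1681

1681


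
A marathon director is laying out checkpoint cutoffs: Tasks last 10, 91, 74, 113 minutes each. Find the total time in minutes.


Durations: 10, 91, 74, 113
Running sum: 10
+ 91 = 101
+ 74 = 175
+ 113 = 288
Total duration: 288 minutes
That is 4 hours and 48 minutes

288


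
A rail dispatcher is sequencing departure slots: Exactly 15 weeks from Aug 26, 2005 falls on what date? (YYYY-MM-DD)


Start: 2005-08-26
Weeks to add: 15
Convert to days: 15 x 7 = 105 days
Add 105 days to 2005-08-26
Result: 2005-12-09

2005-12-09


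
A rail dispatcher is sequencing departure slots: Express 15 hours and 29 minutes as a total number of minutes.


Hours: 15
Extra minutes: 29
Minutes per hour: 60
Hours to minutes: 15 x 60 = 900
Total: 900 + 29 = 929

929


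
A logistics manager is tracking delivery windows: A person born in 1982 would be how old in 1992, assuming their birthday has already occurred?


Birth year: 1982
Current year: 1992
Age = current year - birth year
Age = 1992 - 1982 = 10

10


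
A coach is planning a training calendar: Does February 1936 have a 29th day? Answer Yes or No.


Year: 1936
Divisible by 4? 1936 / 4 = 484.0 -> Yes
Divisible by 100? 1936 / 100 = 19.36 -> No
Divisible by 4 but not 100, so it IS a leap year

Yes


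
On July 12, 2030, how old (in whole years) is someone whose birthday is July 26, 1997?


Birth: 1997-07-26
Reference: 2030-07-12
Year difference: 2030 - 1997 = 33
Has birthday (07-26) occurred by 07-12? No
Birthday not yet reached this year -> subtract 1
Age in full years: 32

32


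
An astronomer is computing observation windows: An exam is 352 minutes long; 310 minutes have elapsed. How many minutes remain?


Total budget: 352 minutes
Time used: 310 minutes
Remaining: 352 - 310 = 42 minutes
Percent used: 88.1%
Percent remaining: 11.9%

42


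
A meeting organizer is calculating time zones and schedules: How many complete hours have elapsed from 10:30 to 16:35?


Start: 10:30
End: 16:35
Hour difference: 16 - 10 = 6 hours
Minute difference: 35 - 30 = 5 minutes
Total minutes: 365
Complete hours: 365 / 60 = 6 (remainder 5)

6


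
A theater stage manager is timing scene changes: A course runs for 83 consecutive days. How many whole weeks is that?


Total days: 83
Days per week: 7
Division: 83 / 7 = 11 remainder 6
Complete weeks: 11
Remaining days: 6

11


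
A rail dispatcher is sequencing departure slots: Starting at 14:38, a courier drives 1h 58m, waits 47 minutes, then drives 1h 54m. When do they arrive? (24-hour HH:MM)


Depart: 14:38
Leg 1: +118 min -> 16:36
Layover: +47 min -> 17:23
Leg 2: +114 min -> 19:17
Total travel: 279 minutes = 4h 39m
Arrival: 19:17

19:17


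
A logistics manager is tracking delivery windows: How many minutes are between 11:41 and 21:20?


Start time: 11:41 = 701 minutes from midnight
End time: 21:20 = 1280 minutes from midnight
Difference: 1280 - 701 = 579 minutes
That is 9 hours and 39 minutes

579


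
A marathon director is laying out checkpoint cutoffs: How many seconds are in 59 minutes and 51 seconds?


Minutes: 59
Seconds: 51
Convert minutes to seconds: 59 x 60 = 3540
Add remaining seconds: 3540 + 51 = 3591

3591


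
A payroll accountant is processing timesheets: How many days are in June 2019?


Month: June
Year: 2019
June is a 30-day month
Total: 30 days

30


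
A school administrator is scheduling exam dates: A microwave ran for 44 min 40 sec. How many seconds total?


Minutes: 44
Extra seconds: 40
Seconds per minute: 60
Minutes to seconds: 44 x 60 = 2640
Total: 2640 + 40 = 2680

2680


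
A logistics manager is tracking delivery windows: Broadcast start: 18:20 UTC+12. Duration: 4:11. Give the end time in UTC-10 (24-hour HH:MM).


Start: 18:20 in UTC+12
Step 1 - add duration:
  minutes: 20 + 11 = 31
  hours: 18 + 4 + 0 = 22
  end in UTC+12: 22:31
Step 2 - convert UTC+12 -> UTC-10:
  offset difference: -10 - (12) = -22 hours
  22 + (-22) = 0 -> mod 24 = 0
Result: 00:31 in UTC-10

00:31


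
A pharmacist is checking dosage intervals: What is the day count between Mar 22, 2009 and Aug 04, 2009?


Start date: 2009-03-22
End date: 2009-08-04
Mar 2009: +10 days
Apr 2009: +30 days
May 2009: +31 days
... (3 more months)
Total: 135 days

135


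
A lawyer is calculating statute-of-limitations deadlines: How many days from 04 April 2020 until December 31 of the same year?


Start: April 04, 2020
End: December 31, 2020
Days left in April: 26
May: 31
June: 30
July: 31
August: 31
... plus remaining months
Sum of remaining months: 245
Total: 26 + 245 = 271

271


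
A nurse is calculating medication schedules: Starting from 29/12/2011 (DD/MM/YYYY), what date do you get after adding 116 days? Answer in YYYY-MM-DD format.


Start: 2011-12-29
Adding 116 days
Days remaining in December: 2
After December: 114 days still to add
January 2012: 31 days, 83 remaining
February 2012: 29 days, 54 remaining
March 2012: 31 days, 23 remaining
April 2012 has 30 days, need 23
Result: 2012-04-23

2012-04-23


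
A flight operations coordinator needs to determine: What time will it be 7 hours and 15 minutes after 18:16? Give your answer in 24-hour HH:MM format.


Start time: 18:16
Adding: 7 hours 15 minutes
Minutes: 16 + 15 = 31
Hours: 18 + 7 + 0 = 25
Hour wraparound: 25 mod 24 = 1
Result: 01:31

01:31


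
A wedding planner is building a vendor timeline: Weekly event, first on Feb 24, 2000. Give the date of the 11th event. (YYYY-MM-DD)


First occurrence: 2000-02-24 (occurrence 1)
Each occurrence is 7 days after the previous.
Occurrence 11 is 10 weeks after the first.
10 weeks = 70 days
2000-02-24 + 70 days = 2000-05-04

2000-05-04


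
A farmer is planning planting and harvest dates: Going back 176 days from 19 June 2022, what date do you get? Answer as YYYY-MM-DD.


Start: 2022-06-19
Subtracting 176 days
Days already passed in June: 19
After going back through June: 157 more days to subtract
May 2022: 31 days, 126 remaining
April 2022: 30 days, 96 remaining
March 2022: 31 days, 65 remaining
February 2022: 28 days, 37 remaining
Result: 2021-12-25

2021-12-25


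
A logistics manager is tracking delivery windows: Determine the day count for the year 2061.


Year: 2061
Check leap year rules:
Divisible by 4? No
2061 is not a leap year
Days: 365

365


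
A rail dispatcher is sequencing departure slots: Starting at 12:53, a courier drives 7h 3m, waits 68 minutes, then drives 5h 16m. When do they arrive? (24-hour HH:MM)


Depart: 12:53
Leg 1: +423 min -> 19:56
Layover: +68 min -> 21:04
Leg 2: +316 min -> 02:20
Total travel: 807 minutes = 13h 27m
Arrival: 02:20

02:20


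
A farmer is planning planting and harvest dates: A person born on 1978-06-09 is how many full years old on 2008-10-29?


Birth: 1978-06-09
Reference: 2008-10-29
Year difference: 2008 - 1978 = 30
Has birthday (06-09) occurred by 10-29? Yes
Age in full years: 30

30


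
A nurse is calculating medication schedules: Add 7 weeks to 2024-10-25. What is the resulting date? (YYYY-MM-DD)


Start: 2024-10-25
Weeks to add: 7
Convert to days: 7 x 7 = 49 days
Add 49 days to 2024-10-25
Result: 2024-12-13

2024-12-13


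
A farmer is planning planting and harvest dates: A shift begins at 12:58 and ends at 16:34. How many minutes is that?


Start time: 12:58 = 778 minutes from midnight
End time: 16:34 = 994 minutes from midnight
Difference: 994 - 778 = 216 minutes
That is 3 hours and 36 minutes

216


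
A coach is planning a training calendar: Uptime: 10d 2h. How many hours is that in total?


Days: 10
Extra hours: 2
Hours per day: 24
Days to hours: 10 x 24 = 240
Total: 240 + 2 = 242

242


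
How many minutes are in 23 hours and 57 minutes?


Hours: 23
Extra minutes: 57
Minutes per hour: 60
Hours to minutes: 23 x 60 = 1380
Total: 1380 + 57 = 1437

1437


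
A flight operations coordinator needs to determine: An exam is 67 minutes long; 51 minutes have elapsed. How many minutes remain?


Total budget: 67 minutes
Time used: 51 minutes
Remaining: 67 - 51 = 16 minutes
Percent used: 76.1%
Percent remaining: 23.9%

16


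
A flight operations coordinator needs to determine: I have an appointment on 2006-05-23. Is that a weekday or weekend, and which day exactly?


Date: 2006-05-23
January 1, 2006 is a Sunday
Day of year: 143
Offset from Jan 1: 142 days
142 mod 7 = 2
Result: Tuesday

Tuesday


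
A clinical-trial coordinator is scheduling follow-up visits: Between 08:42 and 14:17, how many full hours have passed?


Start: 08:42
End: 14:17
Hour difference: 14 - 8 = 6 hours
Minute difference: 17 - 42 = -25 minutes
Total minutes: 335
Complete hours: 335 / 60 = 5 (remainder 35)

5


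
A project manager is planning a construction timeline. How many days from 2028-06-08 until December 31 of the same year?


Start: June 08, 2028
End: December 31, 2028
Days left in June: 22
July: 31
August: 31
September: 30
October: 31
... plus remaining months
Sum of remaining months: 184
Total: 22 + 184 = 206

206


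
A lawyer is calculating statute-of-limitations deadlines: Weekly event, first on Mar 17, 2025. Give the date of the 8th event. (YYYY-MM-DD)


First occurrence: 2025-03-17 (occurrence 1)
Each occurrence is 7 days after the previous.
Occurrence 8 is 7 weeks after the first.
7 weeks = 49 days
2025-03-17 + 49 days = 2025-05-05

2025-05-05


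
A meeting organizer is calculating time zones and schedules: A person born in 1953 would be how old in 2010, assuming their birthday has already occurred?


Birth year: 1953
Current year: 2010
Age = current year - birth year
Age = 2010 - 1953 = 57

57


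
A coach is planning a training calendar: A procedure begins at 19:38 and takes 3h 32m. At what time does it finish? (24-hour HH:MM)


Start time: 19:38
Adding: 3 hours 32 minutes
Minutes: 38 + 32 = 70
Minute overflow: 70 >= 60, so carry 1 hour, minutes = 10
Hours: 19 + 3 + 1 = 23
Result: 23:10

23:10


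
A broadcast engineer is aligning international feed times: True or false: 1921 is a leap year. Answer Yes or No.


Year: 1921
Divisible by 4? 1921 / 4 = 480.25 -> No
Not divisible by 4, so NOT a leap year

No


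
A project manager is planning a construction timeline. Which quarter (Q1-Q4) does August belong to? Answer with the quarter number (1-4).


Month: August (month 8)
Q1: January-March (months 1-3)
Q2: April-June (months 4-6)
Q3: July-September (months 7-9)
Q4: October-December (months 10-12)
Month 8 falls in Q3

3


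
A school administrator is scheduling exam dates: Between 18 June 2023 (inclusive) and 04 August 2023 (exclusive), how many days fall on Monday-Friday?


Start: 2023-06-18 (Sunday)
End (exclusive): 2023-08-04 (Friday)
Total calendar days: 47
Full weeks: 47 // 7 = 6 -> 30 weekdays
Remaining 5 days starting on Sunday:
  Sun(-), Mon(w), Tue(w), Wed(w), Thu(w) -> 4 weekdays
Total business days: 30 + 4 = 34

34


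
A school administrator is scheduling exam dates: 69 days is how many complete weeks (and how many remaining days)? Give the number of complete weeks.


Total days: 69
Days per week: 7
Division: 69 / 7 = 9 remainder 6
Complete weeks: 9
Remaining days: 6

9


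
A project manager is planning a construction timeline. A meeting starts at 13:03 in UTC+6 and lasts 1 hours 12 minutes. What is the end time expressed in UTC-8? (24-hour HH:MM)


Start: 13:03 in UTC+6
Step 1 - add duration:
  minutes: 3 + 12 = 15
  hours: 13 + 1 + 0 = 14
  end in UTC+6: 14:15
Step 2 - convert UTC+6 -> UTC-8:
  offset difference: -8 - (6) = -14 hours
  14 + (-14) = 0 -> mod 24 = 0
Result: 00:15 in UTC-8

00:15


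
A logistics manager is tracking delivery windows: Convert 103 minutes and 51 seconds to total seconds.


Minutes: 103
Extra seconds: 51
Seconds per minute: 60
Minutes to seconds: 103 x 60 = 6180
Total: 6180 + 51 = 6231

6231


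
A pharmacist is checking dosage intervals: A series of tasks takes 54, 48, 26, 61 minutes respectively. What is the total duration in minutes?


Durations: 54, 48, 26, 61
Running sum: 54
+ 48 = 102
+ 26 = 128
+ 61 = 189
Total duration: 189 minutes
That is 3 hours and 9 minutes

189


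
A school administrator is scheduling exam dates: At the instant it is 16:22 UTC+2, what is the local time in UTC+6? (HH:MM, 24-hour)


Local time: 16:22 at UTC+2 (offset 2h)
Target zone: UTC+6 (offset 6h)
Difference: 6 - (2) = 4 hours
Calculation: 16 + (4) = 20
Result: 20:22

20:22


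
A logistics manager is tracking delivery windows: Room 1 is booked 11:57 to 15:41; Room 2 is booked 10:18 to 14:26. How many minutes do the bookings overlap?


Interval A: [717, 941] minutes from midnight
Interval B: [618, 866] minutes from midnight
Overlap start = max(717, 618) = 717
Overlap end = min(941, 866) = 866
Overlap = 866 - 717 = 149 minutes

149


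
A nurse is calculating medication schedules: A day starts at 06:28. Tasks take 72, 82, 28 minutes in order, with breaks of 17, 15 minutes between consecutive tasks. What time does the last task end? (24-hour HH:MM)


Start: 06:28 = 388 min from midnight
  after task 1 (72 min): 07:40
  after break (17 min): 07:57
  after task 2 (82 min): 09:19
  after break (15 min): 09:34
  after task 3 (28 min): 10:02
Total elapsed: 214 minutes
End time: 10:02

10:02


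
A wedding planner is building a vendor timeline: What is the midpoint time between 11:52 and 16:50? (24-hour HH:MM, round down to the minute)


Start time: 11:52 = 712 minutes from midnight
End time: 16:50 = 1010 minutes from midnight
Sum: 712 + 1010 = 1722
Midpoint: 1722 / 2 = 861 minutes
Convert: 861 / 60 = 14 hours, 21 minutes
Result: 14:21

14:21


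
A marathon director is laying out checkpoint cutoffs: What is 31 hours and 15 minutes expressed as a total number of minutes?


Hours: 31
Minutes: 15
Convert hours to minutes: 31 x 60 = 1860
Add remaining minutes: 1860 + 15 = 1875

1875


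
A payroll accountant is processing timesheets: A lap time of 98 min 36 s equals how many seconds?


Minutes: 98
Seconds: 36
Convert minutes to seconds: 98 x 60 = 5880
Add remaining seconds: 5880 + 36 = 5916

5916


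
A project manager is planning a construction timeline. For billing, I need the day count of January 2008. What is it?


Month: January
Year: 2008
January is a 31-day month
Total: 31 days

31


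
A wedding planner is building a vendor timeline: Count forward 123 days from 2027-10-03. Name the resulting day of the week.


Start: 2027-10-03 (Sunday)
Step 1 - find target date: add 123 days
  2027-10-03 + 123 days = 2028-02-03
Step 2 - day of week:
  123 mod 7 = 4
  Sunday + 4 days -> Thursday
Result: Thursday (2028-02-03)

Thursday


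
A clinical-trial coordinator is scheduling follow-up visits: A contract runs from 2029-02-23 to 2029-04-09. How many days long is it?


Start date: 2029-02-23
End date: 2029-04-09
Feb 2029: +6 days
Mar 2029: +31 days
Apr 2029: +8 days
Total: 45 days

45


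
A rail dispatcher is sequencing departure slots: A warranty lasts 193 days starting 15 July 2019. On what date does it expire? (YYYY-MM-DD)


Start: 2019-07-15
Adding 193 days
Days remaining in July: 16
After July: 177 days still to add
August 2019: 31 days, 146 remaining
September 2019: 30 days, 116 remaining
October 2019: 31 days, 85 remaining
November 2019: 30 days, 55 remaining
Result: 2020-01-24

2020-01-24


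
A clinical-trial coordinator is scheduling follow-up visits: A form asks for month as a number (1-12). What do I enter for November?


Calendar month order:
10. October
11. November <--
12. December
November is month number 11

11


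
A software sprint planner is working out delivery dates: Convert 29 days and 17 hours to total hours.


Days: 29
Extra hours: 17
Hours per day: 24
Days to hours: 29 x 24 = 696
Total: 696 + 17 = 713

713


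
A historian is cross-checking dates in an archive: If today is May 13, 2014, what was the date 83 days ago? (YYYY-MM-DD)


Start: 2014-05-13
Subtracting 83 days
Days already passed in May: 13
After going back through May: 70 more days to subtract
April 2014: 30 days, 40 remaining
March 2014: 31 days, 9 remaining
February 2014 has 28 days, need 9
Result: 2014-02-19

2014-02-19


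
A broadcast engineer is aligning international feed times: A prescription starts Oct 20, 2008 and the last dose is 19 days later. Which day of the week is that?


Start: 2008-10-20 (Monday)
Step 1 - find target date: add 19 days
  2008-10-20 + 19 days = 2008-11-08
Step 2 - day of week:
  19 mod 7 = 5
  Monday + 5 days -> Saturday
Result: Saturday (2008-11-08)

Saturday


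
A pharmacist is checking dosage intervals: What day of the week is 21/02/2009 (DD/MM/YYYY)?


Date: 2009-02-21
January 1, 2009 is a Thursday
Day of year: 52
Offset from Jan 1: 51 days
51 mod 7 = 2
Result: Saturday

Saturday


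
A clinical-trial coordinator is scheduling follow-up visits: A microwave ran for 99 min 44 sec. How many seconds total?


Minutes: 99
Extra seconds: 44
Seconds per minute: 60
Minutes to seconds: 99 x 60 = 5940
Total: 5940 + 44 = 5984

5984


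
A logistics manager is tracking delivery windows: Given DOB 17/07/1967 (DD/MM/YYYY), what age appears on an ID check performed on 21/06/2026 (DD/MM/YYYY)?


Birth: 1967-07-17
Reference: 2026-06-21
Year difference: 2026 - 1967 = 59
Has birthday (07-17) occurred by 06-21? No
Birthday not yet reached this year -> subtract 1
Age in full years: 58

58


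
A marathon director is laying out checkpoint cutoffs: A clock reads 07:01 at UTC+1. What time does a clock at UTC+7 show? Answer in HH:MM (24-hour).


Local time: 07:01 at UTC+1 (offset 1h)
Target zone: UTC+7 (offset 7h)
Difference: 7 - (1) = 6 hours
Calculation: 7 + (6) = 13
Result: 13:01

13:01


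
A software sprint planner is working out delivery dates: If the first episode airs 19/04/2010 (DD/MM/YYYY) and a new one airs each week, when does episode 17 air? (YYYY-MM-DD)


First occurrence: 2010-04-19 (occurrence 1)
Each occurrence is 7 days after the previous.
Occurrence 17 is 16 weeks after the first.
16 weeks = 112 days
2010-04-19 + 112 days = 2010-08-09

2010-08-09
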